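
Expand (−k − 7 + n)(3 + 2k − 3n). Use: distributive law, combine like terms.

−17k − 2k^2 + 5kn − 21 + 24n − 3n^2

(−k − 7 + n)(3 + 2k − 3n)
= −3k − 2k^2 + 3kn − 21 − 14k + 21n + 3n + 2kn − 3n^2    [distributive law]
= −17k − 2k^2 + 5kn − 21 + 24n − 3n^2    [combine like terms]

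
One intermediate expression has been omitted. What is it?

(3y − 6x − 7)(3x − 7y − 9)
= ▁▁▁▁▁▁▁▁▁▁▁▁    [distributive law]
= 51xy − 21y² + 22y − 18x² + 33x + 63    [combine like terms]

After distributive law, the bracketed line is:

9xy − 21y² − 27y − 18x² + 42xy + 54x − 21x + 49y + 63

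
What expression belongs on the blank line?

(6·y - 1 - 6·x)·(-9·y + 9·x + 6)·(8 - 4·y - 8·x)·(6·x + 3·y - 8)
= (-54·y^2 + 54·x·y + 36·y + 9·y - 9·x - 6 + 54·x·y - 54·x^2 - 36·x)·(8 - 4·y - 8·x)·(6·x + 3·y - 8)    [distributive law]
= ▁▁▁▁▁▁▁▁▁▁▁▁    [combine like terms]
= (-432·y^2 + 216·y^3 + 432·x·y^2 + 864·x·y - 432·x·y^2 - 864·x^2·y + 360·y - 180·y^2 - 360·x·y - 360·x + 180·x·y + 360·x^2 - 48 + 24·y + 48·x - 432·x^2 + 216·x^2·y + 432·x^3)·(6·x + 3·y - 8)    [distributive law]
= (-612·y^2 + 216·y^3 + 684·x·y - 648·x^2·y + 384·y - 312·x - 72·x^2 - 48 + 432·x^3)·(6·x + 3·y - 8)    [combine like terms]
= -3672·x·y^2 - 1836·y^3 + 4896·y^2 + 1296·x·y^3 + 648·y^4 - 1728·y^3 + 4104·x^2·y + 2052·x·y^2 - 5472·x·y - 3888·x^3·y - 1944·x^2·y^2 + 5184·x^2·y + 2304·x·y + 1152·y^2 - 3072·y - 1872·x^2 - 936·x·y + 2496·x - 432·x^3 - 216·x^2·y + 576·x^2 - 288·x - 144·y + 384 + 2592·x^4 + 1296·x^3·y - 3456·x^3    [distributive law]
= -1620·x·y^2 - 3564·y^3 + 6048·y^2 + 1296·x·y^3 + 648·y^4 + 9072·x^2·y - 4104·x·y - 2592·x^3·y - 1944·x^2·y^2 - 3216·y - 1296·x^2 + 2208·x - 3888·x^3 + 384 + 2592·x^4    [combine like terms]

Applying combine like terms to the line above:

(-54·y^2 + 108·x·y + 45·y - 45·x - 6 - 54·x^2)·(8 - 4·y - 8·x)·(6·x + 3·y - 8)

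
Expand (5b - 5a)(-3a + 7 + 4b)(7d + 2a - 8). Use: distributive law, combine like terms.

-245abd - 70a^2b + 350ab + 245bd - 280b + 140b^2d + 40ab^2 - 160b^2 + 105a^2d + 30a^3 - 190a^2 - 245ad + 280a

(5b - 5a)(-3a + 7 + 4b)(7d + 2a - 8)
= (-15ab + 35b + 20b^2 + 15a^2 - 35a - 20ab)(7d + 2a - 8)    [distributive law]
= (-35ab + 35b + 20b^2 + 15a^2 - 35a)(7d + 2a - 8)    [combine like terms]
= -245abd - 70a^2b + 280ab + 245bd + 70ab - 280b + 140b^2d + 40ab^2 - 160b^2 + 105a^2d + 30a^3 - 120a^2 - 245ad - 70a^2 + 280a    [distributive law]
= -245abd - 70a^2b + 350ab + 245bd - 280b + 140b^2d + 40ab^2 - 160b^2 + 105a^2d + 30a^3 - 190a^2 - 245ad + 280a    [combine like terms]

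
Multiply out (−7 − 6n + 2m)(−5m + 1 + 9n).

37m − 7 − 69n + 48mn − 54n² − 10m²

(−7 − 6n + 2m)(−5m + 1 + 9n)
= 35m − 7 − 63n + 30mn − 6n − 54n² − 10m² + 2m + 18mn    [distributive law]
= 37m − 7 − 69n + 48mn − 54n² − 10m²    [combine like terms]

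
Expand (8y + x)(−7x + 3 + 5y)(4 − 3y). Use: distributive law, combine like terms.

(8y + x)(−7x + 3 + 5y)(4 − 3y)
= (−56xy + 24y + 40y^2 − 7x^2 + 3x + 5xy)(4 − 3y)    [distributive law]
= (−51xy + 24y + 40y^2 − 7x^2 + 3x)(4 − 3y)    [combine like terms]
= −204xy + 153xy^2 + 96y − 72y^2 + 160y^2 − 120y^3 − 28x^2 + 21x^2y + 12x − 9xy    [distributive law]
= −213xy + 153xy^2 + 96y + 88y^2 − 120y^3 − 28x^2 + 21x^2y + 12x    [combine like terms]

−213xy + 153xy^2 + 96y + 88y^2 − 120y^3 − 28x^2 + 21x^2y + 12x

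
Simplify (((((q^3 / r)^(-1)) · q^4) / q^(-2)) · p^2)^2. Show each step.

p^4q^6r^2

(((((q^3 / r)^(-1)) · q^4) / q^(-2)) · p^2)^2
= (((((q^3 / r)^(-1)) · q^4) / q^(-2))^2) · ((p^2)^2)    [power of a product]
= (((((q^3 / r)^(-1)) · q^4)^2) / ((q^(-2))^2)) · ((p^2)^2)    [power of a quotient]
= (((((q^3 / r)^(-1))^2) · ((q^4)^2)) / ((q^(-2))^2)) · ((p^2)^2)    [power of a product]
= ((((q^3 / r)^(-2)) · ((q^4)^2)) / ((q^(-2))^2)) · ((p^2)^2)    [power of a power]
= (((((q^3)^(-2)) / (r^(-2))) · ((q^4)^2)) / ((q^(-2))^2)) · ((p^2)^2)    [power of a quotient]
= (((q^(-6) / (r^(-2))) · ((q^4)^2)) / ((q^(-2))^2)) · ((p^2)^2)    [power of a power]
= (((q^(-6) / r^(-2)) · q^8) / ((q^(-2))^2)) · ((p^2)^2)    [power of a power]
= (((q^(-6) / r^(-2)) · q^8) / q^(-4)) · ((p^2)^2)    [power of a power]
= (((q^(-6) / r^(-2)) · q^8) / q^(-4)) · p^4    [power of a power]
= p^4q^6r^2    [quotient of powers; product of powers]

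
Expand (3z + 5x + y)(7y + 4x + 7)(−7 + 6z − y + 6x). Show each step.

−126yz + 126yz^2 + 21y^2z + 348xyz + 252xz + 72xz^2 + 192x^2z − 147z + 126z^2 − 266xy + 3xy^2 + 214x^2y + 70x^2 + 120x^3 − 245x − 56y^2 − 7y^3 − 49y

(3z + 5x + y)(7y + 4x + 7)(−7 + 6z − y + 6x)
= (21yz + 12xz + 21z + 35xy + 20x^2 + 35x + 7y^2 + 4xy + 7y)(−7 + 6z − y + 6x)    [distributive law]
= (21yz + 12xz + 21z + 39xy + 20x^2 + 35x + 7y^2 + 7y)(−7 + 6z − y + 6x)    [combine like terms]
= −147yz + 126yz^2 − 21y^2z + 126xyz − 84xz + 72xz^2 − 12xyz + 72x^2z − 147z + 126z^2 − 21yz + 126xz − 273xy + 234xyz − 39xy^2 + 234x^2y − 140x^2 + 120x^2z − 20x^2y + 120x^3 − 245x + 210xz − 35xy + 210x^2 − 49y^2 + 42y^2z − 7y^3 + 42xy^2 − 49y + 42yz − 7y^2 + 42xy    [distributive law]
= −126yz + 126yz^2 + 21y^2z + 348xyz + 252xz + 72xz^2 + 192x^2z − 147z + 126z^2 − 266xy + 3xy^2 + 214x^2y + 70x^2 + 120x^3 − 245x − 56y^2 − 7y^3 − 49y    [combine like terms]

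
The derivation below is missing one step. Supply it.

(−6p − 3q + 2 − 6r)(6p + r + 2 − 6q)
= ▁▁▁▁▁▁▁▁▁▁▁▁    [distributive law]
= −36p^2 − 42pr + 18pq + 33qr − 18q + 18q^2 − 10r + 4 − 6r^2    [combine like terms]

Applying distributive law to the line above:

−36p^2 − 6pr − 12p + 36pq − 18pq − 3qr − 6q + 18q^2 + 12p + 2r + 4 − 12q − 36pr − 6r^2 − 12r + 36qr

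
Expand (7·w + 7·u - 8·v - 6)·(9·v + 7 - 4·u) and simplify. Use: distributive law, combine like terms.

(7·w + 7·u - 8·v - 6)·(9·v + 7 - 4·u)
= 63·v·w + 49·w - 28·u·w + 63·u·v + 49·u - 28·u^2 - 72·v^2 - 56·v + 32·u·v - 54·v - 42 + 24·u    [distributive law]
= 63·v·w + 49·w - 28·u·w + 95·u·v + 73·u - 28·u^2 - 72·v^2 - 110·v - 42    [combine like terms]

63·v·w + 49·w - 28·u·w + 95·u·v + 73·u - 28·u^2 - 72·v^2 - 110·v - 42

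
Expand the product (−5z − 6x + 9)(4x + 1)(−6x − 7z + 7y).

288x^2z + 140xz^2 − 140xyz − 180xz + 35z^2 − 35yz + 144x^3 − 168x^2y − 180x^2 + 210xy − 54x − 63z + 63y

(−5z − 6x + 9)(4x + 1)(−6x − 7z + 7y)
= (−20xz − 5z − 24x^2 − 6x + 36x + 9)(−6x − 7z + 7y)    [distributive law]
= (−20xz − 5z − 24x^2 + 30x + 9)(−6x − 7z + 7y)    [combine like terms]
= 120x^2z + 140xz^2 − 140xyz + 30xz + 35z^2 − 35yz + 144x^3 + 168x^2z − 168x^2y − 180x^2 − 210xz + 210xy − 54x − 63z + 63y    [distributive law]
= 288x^2z + 140xz^2 − 140xyz − 180xz + 35z^2 − 35yz + 144x^3 − 168x^2y − 180x^2 + 210xy − 54x − 63z + 63y    [combine like terms]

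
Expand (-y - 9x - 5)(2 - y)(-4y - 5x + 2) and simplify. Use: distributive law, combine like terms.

-10y^2 + 75xy + 46y - 4y^3 - 41xy^2 + 90x^2 + 14x - 45x^2y - 20

(-y - 9x - 5)(2 - y)(-4y - 5x + 2)
= (-2y + y^2 - 18x + 9xy - 10 + 5y)(-4y - 5x + 2)    [distributive law]
= (3y + y^2 - 18x + 9xy - 10)(-4y - 5x + 2)    [combine like terms]
= -12y^2 - 15xy + 6y - 4y^3 - 5xy^2 + 2y^2 + 72xy + 90x^2 - 36x - 36xy^2 - 45x^2y + 18xy + 40y + 50x - 20    [distributive law]
= -10y^2 + 75xy + 46y - 4y^3 - 41xy^2 + 90x^2 + 14x - 45x^2y - 20    [combine like terms]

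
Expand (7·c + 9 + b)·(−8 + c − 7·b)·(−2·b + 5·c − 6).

27·b·c − 277·c² − 78·c − 254·b·c² + 35·c³ + 61·b²·c + 570·b + 432 + 184·b² + 14·b³

(7·c + 9 + b)·(−8 + c − 7·b)·(−2·b + 5·c − 6)
= (−56·c + 7·c² − 49·b·c − 72 + 9·c − 63·b − 8·b + b·c − 7·b²)·(−2·b + 5·c − 6)    [distributive law]
= (−47·c + 7·c² − 48·b·c − 72 − 71·b − 7·b²)·(−2·b + 5·c − 6)    [combine like terms]
= 94·b·c − 235·c² + 282·c − 14·b·c² + 35·c³ − 42·c² + 96·b²·c − 240·b·c² + 288·b·c + 144·b − 360·c + 432 + 142·b² − 355·b·c + 426·b + 14·b³ − 35·b²·c + 42·b²    [distributive law]
= 27·b·c − 277·c² − 78·c − 254·b·c² + 35·c³ + 61·b²·c + 570·b + 432 + 184·b² + 14·b³    [combine like terms]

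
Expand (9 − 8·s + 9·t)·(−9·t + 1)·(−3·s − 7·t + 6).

704·s·t + 18·t^2 − 495·t − 75·s + 54 − 216·s^2·t − 261·s·t^2 + 24·s^2 + 567·t^3

(9 − 8·s + 9·t)·(−9·t + 1)·(−3·s − 7·t + 6)
= (−81·t + 9 + 72·s·t − 8·s − 81·t^2 + 9·t)·(−3·s − 7·t + 6)    [distributive law]
= (−72·t + 9 + 72·s·t − 8·s − 81·t^2)·(−3·s − 7·t + 6)    [combine like terms]
= 216·s·t + 504·t^2 − 432·t − 27·s − 63·t + 54 − 216·s^2·t − 504·s·t^2 + 432·s·t + 24·s^2 + 56·s·t − 48·s + 243·s·t^2 + 567·t^3 − 486·t^2    [distributive law]
= 704·s·t + 18·t^2 − 495·t − 75·s + 54 − 216·s^2·t − 261·s·t^2 + 24·s^2 + 567·t^3    [combine like terms]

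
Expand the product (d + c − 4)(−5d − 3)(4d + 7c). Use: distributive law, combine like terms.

(d + c − 4)(−5d − 3)(4d + 7c)
= (−5d^2 − 3d − 5cd − 3c + 20d + 12)(4d + 7c)    [distributive law]
= (−5d^2 + 17d − 5cd − 3c + 12)(4d + 7c)    [combine like terms]
= −20d^3 − 35cd^2 + 68d^2 + 119cd − 20cd^2 − 35c^2d − 12cd − 21c^2 + 48d + 84c    [distributive law]
= −20d^3 − 55cd^2 + 68d^2 + 107cd − 35c^2d − 21c^2 + 48d + 84c    [combine like terms]

−20d^3 − 55cd^2 + 68d^2 + 107cd − 35c^2d − 21c^2 + 48d + 84c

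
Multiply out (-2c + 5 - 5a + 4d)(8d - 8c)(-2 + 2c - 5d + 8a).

376cd - 176c²d + 304cd² - 664acd - 112c² + 32c³ + 208ac² - 80d - 264d² + 400ad + 80c - 400ac + 456ad² - 320a²d + 320a²c - 160d³

(-2c + 5 - 5a + 4d)(8d - 8c)(-2 + 2c - 5d + 8a)
= (-16cd + 16c² + 40d - 40c - 40ad + 40ac + 32d² - 32cd)(-2 + 2c - 5d + 8a)    [distributive law]
= (-48cd + 16c² + 40d - 40c - 40ad + 40ac + 32d²)(-2 + 2c - 5d + 8a)    [combine like terms]
= 96cd - 96c²d + 240cd² - 384acd - 32c² + 32c³ - 80c²d + 128ac² - 80d + 80cd - 200d² + 320ad + 80c - 80c² + 200cd - 320ac + 80ad - 80acd + 200ad² - 320a²d - 80ac + 80ac² - 200acd + 320a²c - 64d² + 64cd² - 160d³ + 256ad²    [distributive law]
= 376cd - 176c²d + 304cd² - 664acd - 112c² + 32c³ + 208ac² - 80d - 264d² + 400ad + 80c - 400ac + 456ad² - 320a²d + 320a²c - 160d³    [combine like terms]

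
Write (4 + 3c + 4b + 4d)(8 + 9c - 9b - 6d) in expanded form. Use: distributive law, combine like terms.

32 + 60c - 4b + 8d + 27c^2 + 9bc + 18cd - 36b^2 - 60bd - 24d^2

(4 + 3c + 4b + 4d)(8 + 9c - 9b - 6d)
= 32 + 36c - 36b - 24d + 24c + 27c^2 - 27bc - 18cd + 32b + 36bc - 36b^2 - 24bd + 32d + 36cd - 36bd - 24d^2    [distributive law]
= 32 + 60c - 4b + 8d + 27c^2 + 9bc + 18cd - 36b^2 - 60bd - 24d^2    [combine like terms]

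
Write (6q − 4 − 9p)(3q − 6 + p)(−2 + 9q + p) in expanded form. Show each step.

−468q² + 162q³ − 171pq² + 312q + 444pq − 102p²q − 48 − 76p + 68p² − 9p³

(6q − 4 − 9p)(3q − 6 + p)(−2 + 9q + p)
= (18q² − 36q + 6pq − 12q + 24 − 4p − 27pq + 54p − 9p²)(−2 + 9q + p)    [distributive law]
= (18q² − 48q − 21pq + 24 + 50p − 9p²)(−2 + 9q + p)    [combine like terms]
= −36q² + 162q³ + 18pq² + 96q − 432q² − 48pq + 42pq − 189pq² − 21p²q − 48 + 216q + 24p − 100p + 450pq + 50p² + 18p² − 81p²q − 9p³    [distributive law]
= −468q² + 162q³ − 171pq² + 312q + 444pq − 102p²q − 48 − 76p + 68p² − 9p³    [combine like terms]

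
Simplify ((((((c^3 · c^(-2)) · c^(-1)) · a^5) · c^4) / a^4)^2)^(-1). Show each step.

((((((c^3 · c^(-2)) · c^(-1)) · a^5) · c^4) / a^4)^2)^(-1)
= (((((c^3 · c^(-2)) · c^(-1)) · a^5) · c^4) / a^4)^(-2)    [power of a power]
= (((((c^3 · c^(-2)) · c^(-1)) · a^5) · c^4)^(-2)) / ((a^4)^(-2))    [power of a quotient]
= (((((c^3 · c^(-2)) · c^(-1)) · a^5)^(-2)) · ((c^4)^(-2))) / ((a^4)^(-2))    [power of a product]
= (((((c^3 · c^(-2)) · c^(-1))^(-2)) · ((a^5)^(-2))) · ((c^4)^(-2))) / ((a^4)^(-2))    [power of a product]
= (((((c^3 · c^(-2))^(-2)) · ((c^(-1))^(-2))) · ((a^5)^(-2))) · ((c^4)^(-2))) / ((a^4)^(-2))    [power of a product]
= ((((((c^3)^(-2)) · ((c^(-2))^(-2))) · ((c^(-1))^(-2))) · ((a^5)^(-2))) · ((c^4)^(-2))) / ((a^4)^(-2))    [power of a product]
= ((((c^(-6) · ((c^(-2))^(-2))) · ((c^(-1))^(-2))) · ((a^5)^(-2))) · ((c^4)^(-2))) / ((a^4)^(-2))    [power of a power]
= ((((c^(-6) · c^4) · ((c^(-1))^(-2))) · ((a^5)^(-2))) · ((c^4)^(-2))) / ((a^4)^(-2))    [power of a power]
= (((c^(-2) · ((c^(-1))^(-2))) · ((a^5)^(-2))) · ((c^4)^(-2))) / ((a^4)^(-2))    [product of powers]
= (((c^(-2) · c^2) · ((a^5)^(-2))) · ((c^4)^(-2))) / ((a^4)^(-2))    [power of a power]
= ((c^0 · ((a^5)^(-2))) · ((c^4)^(-2))) / ((a^4)^(-2))    [product of powers]
= ((c^0 · a^(-10)) · ((c^4)^(-2))) / ((a^4)^(-2))    [power of a power]
= ((c^0 · a^(-10)) · c^(-8)) / ((a^4)^(-2))    [power of a power]
= ((c^0 · a^(-10)) · c^(-8)) / a^(-8)    [power of a power]
= a^(-2)c^(-8)    [quotient of powers; product of powers]

a^(-2)c^(-8)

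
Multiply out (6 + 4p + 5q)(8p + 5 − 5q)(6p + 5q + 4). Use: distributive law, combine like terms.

(6 + 4p + 5q)(8p + 5 − 5q)(6p + 5q + 4)
= (48p + 30 − 30q + 32p^2 + 20p − 20pq + 40pq + 25q − 25q^2)(6p + 5q + 4)    [distributive law]
= (68p + 30 − 5q + 32p^2 + 20pq − 25q^2)(6p + 5q + 4)    [combine like terms]
= 408p^2 + 340pq + 272p + 180p + 150q + 120 − 30pq − 25q^2 − 20q + 192p^3 + 160p^2q + 128p^2 + 120p^2q + 100pq^2 + 80pq − 150pq^2 − 125q^3 − 100q^2    [distributive law]
= 536p^2 + 390pq + 452p + 130q + 120 − 125q^2 + 192p^3 + 280p^2q − 50pq^2 − 125q^3    [combine like terms]

536p^2 + 390pq + 452p + 130q + 120 − 125q^2 + 192p^3 + 280p^2q − 50pq^2 − 125q^3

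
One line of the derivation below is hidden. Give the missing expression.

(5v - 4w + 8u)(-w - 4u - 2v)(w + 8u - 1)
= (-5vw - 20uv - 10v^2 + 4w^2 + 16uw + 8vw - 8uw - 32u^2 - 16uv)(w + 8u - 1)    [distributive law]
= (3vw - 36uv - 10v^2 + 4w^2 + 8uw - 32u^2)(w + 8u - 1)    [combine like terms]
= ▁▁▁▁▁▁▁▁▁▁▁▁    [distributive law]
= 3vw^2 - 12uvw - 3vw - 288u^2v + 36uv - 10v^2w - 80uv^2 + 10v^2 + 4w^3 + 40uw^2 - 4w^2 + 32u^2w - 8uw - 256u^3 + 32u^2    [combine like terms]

After distributive law, the bracketed line is:

3vw^2 + 24uvw - 3vw - 36uvw - 288u^2v + 36uv - 10v^2w - 80uv^2 + 10v^2 + 4w^3 + 32uw^2 - 4w^2 + 8uw^2 + 64u^2w - 8uw - 32u^2w - 256u^3 + 32u^2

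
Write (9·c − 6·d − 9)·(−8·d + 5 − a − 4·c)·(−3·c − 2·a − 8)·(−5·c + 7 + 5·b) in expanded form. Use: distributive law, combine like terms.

−720·c³·d − 282·c²·d + 720·b·c²·d − 390·a·c²·d + 1206·a·c·d + 390·a·b·c·d + 3486·c·d + 1290·b·c·d + 531·c³ + 2880·c² + 225·b·c² + 1278·a·c² − 909·a·c − 585·a·b·c − 5391·c − 2565·b·c − 495·a·c³ + 495·a·b·c² − 90·a²·c² + 216·a²·c + 90·a²·b·c − 540·c⁴ + 540·b·c³ + 720·c²·d² + 912·c·d² − 720·b·c·d² + 480·a·c·d² − 672·a·d² − 480·a·b·d² − 2688·d² − 1920·b·d² − 924·a·d − 660·a·b·d − 2352·d − 1680·b·d + 60·a²·c·d − 84·a²·d − 60·a²·b·d + 126·a + 90·a·b + 2520 + 1800·b − 126·a² − 90·a²·b

(9·c − 6·d − 9)·(−8·d + 5 − a − 4·c)·(−3·c − 2·a − 8)·(−5·c + 7 + 5·b)
= (−72·c·d + 45·c − 9·a·c − 36·c² + 48·d² − 30·d + 6·a·d + 24·c·d + 72·d − 45 + 9·a + 36·c)·(−3·c − 2·a − 8)·(−5·c + 7 + 5·b)    [distributive law]
= (−48·c·d + 81·c − 9·a·c − 36·c² + 48·d² + 42·d + 6·a·d − 45 + 9·a)·(−3·c − 2·a − 8)·(−5·c + 7 + 5·b)    [combine like terms]
= (144·c²·d + 96·a·c·d + 384·c·d − 243·c² − 162·a·c − 648·c + 27·a·c² + 18·a²·c + 72·a·c + 108·c³ + 72·a·c² + 288·c² − 144·c·d² − 96·a·d² − 384·d² − 126·c·d − 84·a·d − 336·d − 18·a·c·d − 12·a²·d − 48·a·d + 135·c + 90·a + 360 − 27·a·c − 18·a² − 72·a)·(−5·c + 7 + 5·b)    [distributive law]
= (144·c²·d + 78·a·c·d + 258·c·d + 45·c² − 117·a·c − 513·c + 99·a·c² + 18·a²·c + 108·c³ − 144·c·d² − 96·a·d² − 384·d² − 132·a·d − 336·d − 12·a²·d + 18·a + 360 − 18·a²)·(−5·c + 7 + 5·b)    [combine like terms]
= −720·c³·d + 1008·c²·d + 720·b·c²·d − 390·a·c²·d + 546·a·c·d + 390·a·b·c·d − 1290·c²·d + 1806·c·d + 1290·b·c·d − 225·c³ + 315·c² + 225·b·c² + 585·a·c² − 819·a·c − 585·a·b·c + 2565·c² − 3591·c − 2565·b·c − 495·a·c³ + 693·a·c² + 495·a·b·c² − 90·a²·c² + 126·a²·c + 90·a²·b·c − 540·c⁴ + 756·c³ + 540·b·c³ + 720·c²·d² − 1008·c·d² − 720·b·c·d² + 480·a·c·d² − 672·a·d² − 480·a·b·d² + 1920·c·d² − 2688·d² − 1920·b·d² + 660·a·c·d − 924·a·d − 660·a·b·d + 1680·c·d − 2352·d − 1680·b·d + 60·a²·c·d − 84·a²·d − 60·a²·b·d − 90·a·c + 126·a + 90·a·b − 1800·c + 2520 + 1800·b + 90·a²·c − 126·a² − 90·a²·b    [distributive law]
= −720·c³·d − 282·c²·d + 720·b·c²·d − 390·a·c²·d + 1206·a·c·d + 390·a·b·c·d + 3486·c·d + 1290·b·c·d + 531·c³ + 2880·c² + 225·b·c² + 1278·a·c² − 909·a·c − 585·a·b·c − 5391·c − 2565·b·c − 495·a·c³ + 495·a·b·c² − 90·a²·c² + 216·a²·c + 90·a²·b·c − 540·c⁴ + 540·b·c³ + 720·c²·d² + 912·c·d² − 720·b·c·d² + 480·a·c·d² − 672·a·d² − 480·a·b·d² − 2688·d² − 1920·b·d² − 924·a·d − 660·a·b·d − 2352·d − 1680·b·d + 60·a²·c·d − 84·a²·d − 60·a²·b·d + 126·a + 90·a·b + 2520 + 1800·b − 126·a² − 90·a²·b    [combine like terms]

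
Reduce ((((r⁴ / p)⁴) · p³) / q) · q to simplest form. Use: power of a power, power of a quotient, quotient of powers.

((((r⁴ / p)⁴) · p³) / q) · q
= (((((r⁴)⁴) / (p⁴)) · p³) / q) · q    [power of a quotient]
= (((r¹⁶ / (p⁴)) · p³) / q) · q    [power of a power]
= p⁻¹r¹⁶    [quotient of powers]

p⁻¹r¹⁶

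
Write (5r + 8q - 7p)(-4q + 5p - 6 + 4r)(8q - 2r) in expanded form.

(5r + 8q - 7p)(-4q + 5p - 6 + 4r)(8q - 2r)
= (-20qr + 25pr - 30r + 20r² - 32q² + 40pq - 48q + 32qr + 28pq - 35p² + 42p - 28pr)(8q - 2r)    [distributive law]
= (12qr - 3pr - 30r + 20r² - 32q² + 68pq - 48q - 35p² + 42p)(8q - 2r)    [combine like terms]
= 96q²r - 24qr² - 24pqr + 6pr² - 240qr + 60r² + 160qr² - 40r³ - 256q³ + 64q²r + 544pq² - 136pqr - 384q² + 96qr - 280p²q + 70p²r + 336pq - 84pr    [distributive law]
= 160q²r + 136qr² - 160pqr + 6pr² - 144qr + 60r² - 40r³ - 256q³ + 544pq² - 384q² - 280p²q + 70p²r + 336pq - 84pr    [combine like terms]

160q²r + 136qr² - 160pqr + 6pr² - 144qr + 60r² - 40r³ - 256q³ + 544pq² - 384q² - 280p²q + 70p²r + 336pq - 84pr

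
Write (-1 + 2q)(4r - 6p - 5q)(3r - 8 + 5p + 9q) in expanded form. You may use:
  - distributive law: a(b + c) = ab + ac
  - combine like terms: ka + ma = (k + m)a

-12r^2 + 32r - 2pr - 85qr - 48p + 30p^2 + 175pq - 40q + 125q^2 + 24qr^2 + 4pqr + 42q^2r - 60p^2q - 158pq^2 - 90q^3

(-1 + 2q)(4r - 6p - 5q)(3r - 8 + 5p + 9q)
= (-4r + 6p + 5q + 8qr - 12pq - 10q^2)(3r - 8 + 5p + 9q)    [distributive law]
= -12r^2 + 32r - 20pr - 36qr + 18pr - 48p + 30p^2 + 54pq + 15qr - 40q + 25pq + 45q^2 + 24qr^2 - 64qr + 40pqr + 72q^2r - 36pqr + 96pq - 60p^2q - 108pq^2 - 30q^2r + 80q^2 - 50pq^2 - 90q^3    [distributive law]
= -12r^2 + 32r - 2pr - 85qr - 48p + 30p^2 + 175pq - 40q + 125q^2 + 24qr^2 + 4pqr + 42q^2r - 60p^2q - 158pq^2 - 90q^3    [combine like terms]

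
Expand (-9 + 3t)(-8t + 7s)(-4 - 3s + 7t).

-288t - 741st + 600t^2 + 252s + 189s^2 + 219st^2 - 168t^3 - 63s^2t

(-9 + 3t)(-8t + 7s)(-4 - 3s + 7t)
= (72t - 63s - 24t^2 + 21st)(-4 - 3s + 7t)    [distributive law]
= -288t - 216st + 504t^2 + 252s + 189s^2 - 441st + 96t^2 + 72st^2 - 168t^3 - 84st - 63s^2t + 147st^2    [distributive law]
= -288t - 741st + 600t^2 + 252s + 189s^2 + 219st^2 - 168t^3 - 63s^2t    [combine like terms]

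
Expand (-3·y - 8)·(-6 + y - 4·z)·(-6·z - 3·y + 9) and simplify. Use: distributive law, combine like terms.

-48·y·z - 57·y^2 - 54·y - 18·y^2·z + 9·y^3 - 72·y·z^2 + 432 - 192·z^2

(-3·y - 8)·(-6 + y - 4·z)·(-6·z - 3·y + 9)
= (18·y - 3·y^2 + 12·y·z + 48 - 8·y + 32·z)·(-6·z - 3·y + 9)    [distributive law]
= (10·y - 3·y^2 + 12·y·z + 48 + 32·z)·(-6·z - 3·y + 9)    [combine like terms]
= -60·y·z - 30·y^2 + 90·y + 18·y^2·z + 9·y^3 - 27·y^2 - 72·y·z^2 - 36·y^2·z + 108·y·z - 288·z - 144·y + 432 - 192·z^2 - 96·y·z + 288·z    [distributive law]
= -48·y·z - 57·y^2 - 54·y - 18·y^2·z + 9·y^3 - 72·y·z^2 + 432 - 192·z^2    [combine like terms]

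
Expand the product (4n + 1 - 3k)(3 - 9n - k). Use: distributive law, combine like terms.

3n - 36n^2 + 23kn + 3 - 10k + 3k^2

(4n + 1 - 3k)(3 - 9n - k)
= 12n - 36n^2 - 4kn + 3 - 9n - k - 9k + 27kn + 3k^2    [distributive law]
= 3n - 36n^2 + 23kn + 3 - 10k + 3k^2    [combine like terms]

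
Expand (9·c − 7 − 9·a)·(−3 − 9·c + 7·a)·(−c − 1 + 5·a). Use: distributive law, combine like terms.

(9·c − 7 − 9·a)·(−3 − 9·c + 7·a)·(−c − 1 + 5·a)
= (−27·c − 81·c² + 63·a·c + 21 + 63·c − 49·a + 27·a + 81·a·c − 63·a²)·(−c − 1 + 5·a)    [distributive law]
= (36·c − 81·c² + 144·a·c + 21 − 22·a − 63·a²)·(−c − 1 + 5·a)    [combine like terms]
= −36·c² − 36·c + 180·a·c + 81·c³ + 81·c² − 405·a·c² − 144·a·c² − 144·a·c + 720·a²·c − 21·c − 21 + 105·a + 22·a·c + 22·a − 110·a² + 63·a²·c + 63·a² − 315·a³    [distributive law]
= 45·c² − 57·c + 58·a·c + 81·c³ − 549·a·c² + 783·a²·c − 21 + 127·a − 47·a² − 315·a³    [combine like terms]

45·c² − 57·c + 58·a·c + 81·c³ − 549·a·c² + 783·a²·c − 21 + 127·a − 47·a² − 315·a³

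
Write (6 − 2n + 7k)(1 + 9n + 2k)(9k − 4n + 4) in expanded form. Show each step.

(6 − 2n + 7k)(1 + 9n + 2k)(9k − 4n + 4)
= (6 + 54n + 12k − 2n − 18n^2 − 4kn + 7k + 63kn + 14k^2)(9k − 4n + 4)    [distributive law]
= (6 + 52n + 19k − 18n^2 + 59kn + 14k^2)(9k − 4n + 4)    [combine like terms]
= 54k − 24n + 24 + 468kn − 208n^2 + 208n + 171k^2 − 76kn + 76k − 162kn^2 + 72n^3 − 72n^2 + 531k^2n − 236kn^2 + 236kn + 126k^3 − 56k^2n + 56k^2    [distributive law]
= 130k + 184n + 24 + 628kn − 280n^2 + 227k^2 − 398kn^2 + 72n^3 + 475k^2n + 126k^3    [combine like terms]

130k + 184n + 24 + 628kn − 280n^2 + 227k^2 − 398kn^2 + 72n^3 + 475k^2n + 126k^3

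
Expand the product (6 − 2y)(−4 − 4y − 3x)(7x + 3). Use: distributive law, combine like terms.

(6 − 2y)(−4 − 4y − 3x)(7x + 3)
= (−24 − 24y − 18x + 8y + 8y² + 6xy)(7x + 3)    [distributive law]
= (−24 − 16y − 18x + 8y² + 6xy)(7x + 3)    [combine like terms]
= −168x − 72 − 112xy − 48y − 126x² − 54x + 56xy² + 24y² + 42x²y + 18xy    [distributive law]
= −222x − 72 − 94xy − 48y − 126x² + 56xy² + 24y² + 42x²y    [combine like terms]

−222x − 72 − 94xy − 48y − 126x² + 56xy² + 24y² + 42x²y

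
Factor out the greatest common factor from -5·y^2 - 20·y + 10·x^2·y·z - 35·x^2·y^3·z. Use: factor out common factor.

-5·y^2 - 20·y + 10·x^2·y·z - 35·x^2·y^3·z
= 5(-y^2 - 4·y + 2·x^2·y·z - 7·x^2·y^3·z)    [factor out 5]
= 5·y(-y - 4 + 2·x^2·z - 7·x^2·y^2·z)    [factor out y]

5·y(-y - 4 + 2·x^2·z - 7·x^2·y^2·z)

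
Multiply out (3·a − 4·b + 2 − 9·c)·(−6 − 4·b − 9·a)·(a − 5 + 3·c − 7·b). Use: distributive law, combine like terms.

(3·a − 4·b + 2 − 9·c)·(−6 − 4·b − 9·a)·(a − 5 + 3·c − 7·b)
= (−18·a − 12·a·b − 27·a² + 24·b + 16·b² + 36·a·b − 12 − 8·b − 18·a + 54·c + 36·b·c + 81·a·c)·(a − 5 + 3·c − 7·b)    [distributive law]
= (−36·a + 24·a·b − 27·a² + 16·b + 16·b² − 12 + 54·c + 36·b·c + 81·a·c)·(a − 5 + 3·c − 7·b)    [combine like terms]
= −36·a² + 180·a − 108·a·c + 252·a·b + 24·a²·b − 120·a·b + 72·a·b·c − 168·a·b² − 27·a³ + 135·a² − 81·a²·c + 189·a²·b + 16·a·b − 80·b + 48·b·c − 112·b² + 16·a·b² − 80·b² + 48·b²·c − 112·b³ − 12·a + 60 − 36·c + 84·b + 54·a·c − 270·c + 162·c² − 378·b·c + 36·a·b·c − 180·b·c + 108·b·c² − 252·b²·c + 81·a²·c − 405·a·c + 243·a·c² − 567·a·b·c    [distributive law]
= 99·a² + 168·a − 459·a·c + 148·a·b + 213·a²·b − 459·a·b·c − 152·a·b² − 27·a³ + 4·b − 510·b·c − 192·b² − 204·b²·c − 112·b³ + 60 − 306·c + 162·c² + 108·b·c² + 243·a·c²    [combine like terms]

99·a² + 168·a − 459·a·c + 148·a·b + 213·a²·b − 459·a·b·c − 152·a·b² − 27·a³ + 4·b − 510·b·c − 192·b² − 204·b²·c − 112·b³ + 60 − 306·c + 162·c² + 108·b·c² + 243·a·c²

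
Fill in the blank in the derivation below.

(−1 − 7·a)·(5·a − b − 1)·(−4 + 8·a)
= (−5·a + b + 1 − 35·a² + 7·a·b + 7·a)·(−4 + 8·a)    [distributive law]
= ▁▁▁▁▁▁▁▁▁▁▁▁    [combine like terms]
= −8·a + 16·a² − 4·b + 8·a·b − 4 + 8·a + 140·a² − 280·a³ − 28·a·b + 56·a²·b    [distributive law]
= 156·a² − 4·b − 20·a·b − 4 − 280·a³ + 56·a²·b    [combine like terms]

Applying combine like terms to the line above:

(2·a + b + 1 − 35·a² + 7·a·b)·(−4 + 8·a)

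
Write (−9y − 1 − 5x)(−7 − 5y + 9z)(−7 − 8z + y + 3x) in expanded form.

−469y + 14yz − 247y² + 64xy − 441y²z + 45y³ + 160xy² + 648yz² − 488xyz − 49 + 7z − 224x + 72z² + 8xz + 105x² + 75x²y + 360xz² − 135x²z

(−9y − 1 − 5x)(−7 − 5y + 9z)(−7 − 8z + y + 3x)
= (63y + 45y² − 81yz + 7 + 5y − 9z + 35x + 25xy − 45xz)(−7 − 8z + y + 3x)    [distributive law]
= (68y + 45y² − 81yz + 7 − 9z + 35x + 25xy − 45xz)(−7 − 8z + y + 3x)    [combine like terms]
= −476y − 544yz + 68y² + 204xy − 315y² − 360y²z + 45y³ + 135xy² + 567yz + 648yz² − 81y²z − 243xyz − 49 − 56z + 7y + 21x + 63z + 72z² − 9yz − 27xz − 245x − 280xz + 35xy + 105x² − 175xy − 200xyz + 25xy² + 75x²y + 315xz + 360xz² − 45xyz − 135x²z    [distributive law]
= −469y + 14yz − 247y² + 64xy − 441y²z + 45y³ + 160xy² + 648yz² − 488xyz − 49 + 7z − 224x + 72z² + 8xz + 105x² + 75x²y + 360xz² − 135x²z    [combine like terms]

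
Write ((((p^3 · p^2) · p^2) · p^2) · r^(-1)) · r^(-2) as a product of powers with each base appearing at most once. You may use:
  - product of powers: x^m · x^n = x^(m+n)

p^9r^(-3)

((((p^3 · p^2) · p^2) · p^2) · r^(-1)) · r^(-2)
= (((p^5 · p^2) · p^2) · r^(-1)) · r^(-2)    [product of powers]
= ((p^7 · p^2) · r^(-1)) · r^(-2)    [product of powers]
= (p^9 · r^(-1)) · r^(-2)    [product of powers]
= p^9r^(-3)    [product of powers]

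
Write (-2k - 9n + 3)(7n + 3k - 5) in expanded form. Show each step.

-41kn - 6k^2 + 19k - 63n^2 + 66n - 15

(-2k - 9n + 3)(7n + 3k - 5)
= -14kn - 6k^2 + 10k - 63n^2 - 27kn + 45n + 21n + 9k - 15    [distributive law]
= -41kn - 6k^2 + 19k - 63n^2 + 66n - 15    [combine like terms]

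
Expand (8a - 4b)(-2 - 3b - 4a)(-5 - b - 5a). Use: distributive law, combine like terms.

(8a - 4b)(-2 - 3b - 4a)(-5 - b - 5a)
= (-16a - 24ab - 32a^2 + 8b + 12b^2 + 16ab)(-5 - b - 5a)    [distributive law]
= (-16a - 8ab - 32a^2 + 8b + 12b^2)(-5 - b - 5a)    [combine like terms]
= 80a + 16ab + 80a^2 + 40ab + 8ab^2 + 40a^2b + 160a^2 + 32a^2b + 160a^3 - 40b - 8b^2 - 40ab - 60b^2 - 12b^3 - 60ab^2    [distributive law]
= 80a + 16ab + 240a^2 - 52ab^2 + 72a^2b + 160a^3 - 40b - 68b^2 - 12b^3    [combine like terms]

80a + 16ab + 240a^2 - 52ab^2 + 72a^2b + 160a^3 - 40b - 68b^2 - 12b^3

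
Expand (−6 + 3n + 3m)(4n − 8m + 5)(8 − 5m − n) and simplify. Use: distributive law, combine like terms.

(−6 + 3n + 3m)(4n − 8m + 5)(8 − 5m − n)
= (−24n + 48m − 30 + 12n² − 24mn + 15n + 12mn − 24m² + 15m)(8 − 5m − n)    [distributive law]
= (−9n + 63m − 30 + 12n² − 12mn − 24m²)(8 − 5m − n)    [combine like terms]
= −72n + 45mn + 9n² + 504m − 315m² − 63mn − 240 + 150m + 30n + 96n² − 60mn² − 12n³ − 96mn + 60m²n + 12mn² − 192m² + 120m³ + 24m²n    [distributive law]
= −42n − 114mn + 105n² + 654m − 507m² − 240 − 48mn² − 12n³ + 84m²n + 120m³    [combine like terms]

−42n − 114mn + 105n² + 654m − 507m² − 240 − 48mn² − 12n³ + 84m²n + 120m³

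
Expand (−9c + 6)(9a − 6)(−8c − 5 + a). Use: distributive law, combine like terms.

(−9c + 6)(9a − 6)(−8c − 5 + a)
= (−81ac + 54c + 54a − 36)(−8c − 5 + a)    [distributive law]
= 648ac^2 + 405ac − 81a^2c − 432c^2 − 270c + 54ac − 432ac − 270a + 54a^2 + 288c + 180 − 36a    [distributive law]
= 648ac^2 + 27ac − 81a^2c − 432c^2 + 18c − 306a + 54a^2 + 180    [combine like terms]

648ac^2 + 27ac − 81a^2c − 432c^2 + 18c − 306a + 54a^2 + 180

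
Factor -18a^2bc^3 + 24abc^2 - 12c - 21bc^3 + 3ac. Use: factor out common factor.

-18a^2bc^3 + 24abc^2 - 12c - 21bc^3 + 3ac
= 3(-6a^2bc^3 + 8abc^2 - 4c - 7bc^3 + ac)    [factor out 3]
= 3c(-6a^2bc^2 + 8abc - 4 - 7bc^2 + a)    [factor out c]

3c(-6a^2bc^2 + 8abc - 4 - 7bc^2 + a)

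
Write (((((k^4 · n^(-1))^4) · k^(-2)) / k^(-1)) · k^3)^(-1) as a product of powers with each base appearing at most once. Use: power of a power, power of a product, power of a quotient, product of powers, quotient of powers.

(((((k^4 · n^(-1))^4) · k^(-2)) / k^(-1)) · k^3)^(-1)
= (((((k^4 · n^(-1))^4) · k^(-2)) / k^(-1))^(-1)) · ((k^3)^(-1))    [power of a product]
= (((((k^4 · n^(-1))^4) · k^(-2))^(-1)) / ((k^(-1))^(-1))) · ((k^3)^(-1))    [power of a quotient]
= (((((k^4 · n^(-1))^4)^(-1)) · ((k^(-2))^(-1))) / ((k^(-1))^(-1))) · ((k^3)^(-1))    [power of a product]
= ((((k^4 · n^(-1))^(-4)) · ((k^(-2))^(-1))) / ((k^(-1))^(-1))) · ((k^3)^(-1))    [power of a power]
= (((((k^4)^(-4)) · ((n^(-1))^(-4))) · ((k^(-2))^(-1))) / ((k^(-1))^(-1))) · ((k^3)^(-1))    [power of a product]
= (((k^(-16) · ((n^(-1))^(-4))) · ((k^(-2))^(-1))) / ((k^(-1))^(-1))) · ((k^3)^(-1))    [power of a power]
= (((k^(-16) · n^4) · ((k^(-2))^(-1))) / ((k^(-1))^(-1))) · ((k^3)^(-1))    [power of a power]
= (((k^(-16) · n^4) · k^2) / ((k^(-1))^(-1))) · ((k^3)^(-1))    [power of a power]
= (((k^(-16) · n^4) · k^2) / k) · ((k^3)^(-1))    [power of a power]
= (((k^(-16) · n^4) · k^2) / k) · k^(-3)    [power of a power]
= k^(-18)·n^4    [quotient of powers; product of powers]

k^(-18)·n^4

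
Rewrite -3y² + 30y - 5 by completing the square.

-3(y - 5)² + 70

-3y² + 30y - 5
= -3(y² - 10y) - 5    [factor out -3 from the y-terms]
= -3(y² - 10y + 25 - 25) - 5    [add and subtract 25 inside the bracket]
= -3(y - 5)² + 75 - 5    [perfect-square identity]
= -3(y - 5)² + 70    [combine constants]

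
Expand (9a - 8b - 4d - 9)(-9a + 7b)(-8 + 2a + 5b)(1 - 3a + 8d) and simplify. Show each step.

2754a^2 - 2592a^3 + 7416a^2d + 486a^4 - 1512a^3d + 2268a^2b + 405a^3b - 1452a^2bd - 2313ab - 6956abd + 164ab^2 - 1689a^2b^2 + 4924ab^2d + 133b^2 + 924b^2d - 280b^3 + 840ab^3 - 2240b^3d - 5472ad - 2304ad^2 + 576a^2d^2 + 992abd^2 + 4256bd + 1792bd^2 - 1120b^2d^2 - 648a + 504b

(9a - 8b - 4d - 9)(-9a + 7b)(-8 + 2a + 5b)(1 - 3a + 8d)
= (-81a^2 + 63ab + 72ab - 56b^2 + 36ad - 28bd + 81a - 63b)(-8 + 2a + 5b)(1 - 3a + 8d)    [distributive law]
= (-81a^2 + 135ab - 56b^2 + 36ad - 28bd + 81a - 63b)(-8 + 2a + 5b)(1 - 3a + 8d)    [combine like terms]
= (648a^2 - 162a^3 - 405a^2b - 1080ab + 270a^2b + 675ab^2 + 448b^2 - 112ab^2 - 280b^3 - 288ad + 72a^2d + 180abd + 224bd - 56abd - 140b^2d - 648a + 162a^2 + 405ab + 504b - 126ab - 315b^2)(1 - 3a + 8d)    [distributive law]
= (810a^2 - 162a^3 - 135a^2b - 801ab + 563ab^2 + 133b^2 - 280b^3 - 288ad + 72a^2d + 124abd + 224bd - 140b^2d - 648a + 504b)(1 - 3a + 8d)    [combine like terms]
= 810a^2 - 2430a^3 + 6480a^2d - 162a^3 + 486a^4 - 1296a^3d - 135a^2b + 405a^3b - 1080a^2bd - 801ab + 2403a^2b - 6408abd + 563ab^2 - 1689a^2b^2 + 4504ab^2d + 133b^2 - 399ab^2 + 1064b^2d - 280b^3 + 840ab^3 - 2240b^3d - 288ad + 864a^2d - 2304ad^2 + 72a^2d - 216a^3d + 576a^2d^2 + 124abd - 372a^2bd + 992abd^2 + 224bd - 672abd + 1792bd^2 - 140b^2d + 420ab^2d - 1120b^2d^2 - 648a + 1944a^2 - 5184ad + 504b - 1512ab + 4032bd    [distributive law]
= 2754a^2 - 2592a^3 + 7416a^2d + 486a^4 - 1512a^3d + 2268a^2b + 405a^3b - 1452a^2bd - 2313ab - 6956abd + 164ab^2 - 1689a^2b^2 + 4924ab^2d + 133b^2 + 924b^2d - 280b^3 + 840ab^3 - 2240b^3d - 5472ad - 2304ad^2 + 576a^2d^2 + 992abd^2 + 4256bd + 1792bd^2 - 1120b^2d^2 - 648a + 504b    [combine like terms]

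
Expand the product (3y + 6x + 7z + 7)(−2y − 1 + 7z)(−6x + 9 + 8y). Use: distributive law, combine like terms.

−60xy^2 − 190y^2 − 48y^3 − 54xy − 209y + 294xyz + 399yz + 56y^2z + 72x^2y + 36x^2 − 12x − 252x^2z + 126xz + 378z − 294xz^2 + 441z^2 + 392yz^2 − 63

(3y + 6x + 7z + 7)(−2y − 1 + 7z)(−6x + 9 + 8y)
= (−6y^2 − 3y + 21yz − 12xy − 6x + 42xz − 14yz − 7z + 49z^2 − 14y − 7 + 49z)(−6x + 9 + 8y)    [distributive law]
= (−6y^2 − 17y + 7yz − 12xy − 6x + 42xz + 42z + 49z^2 − 7)(−6x + 9 + 8y)    [combine like terms]
= 36xy^2 − 54y^2 − 48y^3 + 102xy − 153y − 136y^2 − 42xyz + 63yz + 56y^2z + 72x^2y − 108xy − 96xy^2 + 36x^2 − 54x − 48xy − 252x^2z + 378xz + 336xyz − 252xz + 378z + 336yz − 294xz^2 + 441z^2 + 392yz^2 + 42x − 63 − 56y    [distributive law]
= −60xy^2 − 190y^2 − 48y^3 − 54xy − 209y + 294xyz + 399yz + 56y^2z + 72x^2y + 36x^2 − 12x − 252x^2z + 126xz + 378z − 294xz^2 + 441z^2 + 392yz^2 − 63    [combine like terms]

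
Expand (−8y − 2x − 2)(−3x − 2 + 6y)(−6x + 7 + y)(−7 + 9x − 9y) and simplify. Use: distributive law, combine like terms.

1254x^2y − 270x^3y + 3294x^2y^2 − 616xy − 5718xy^2 − 3132xy^3 − 476y + 2036y^2 + 3324y^3 + 432y^4 + 90x^3 − 324x^4 + 540x^2 − 70x − 196

(−8y − 2x − 2)(−3x − 2 + 6y)(−6x + 7 + y)(−7 + 9x − 9y)
= (24xy + 16y − 48y^2 + 6x^2 + 4x − 12xy + 6x + 4 − 12y)(−6x + 7 + y)(−7 + 9x − 9y)    [distributive law]
= (12xy + 4y − 48y^2 + 6x^2 + 10x + 4)(−6x + 7 + y)(−7 + 9x − 9y)    [combine like terms]
= (−72x^2y + 84xy + 12xy^2 − 24xy + 28y + 4y^2 + 288xy^2 − 336y^2 − 48y^3 − 36x^3 + 42x^2 + 6x^2y − 60x^2 + 70x + 10xy − 24x + 28 + 4y)(−7 + 9x − 9y)    [distributive law]
= (−66x^2y + 70xy + 300xy^2 + 32y − 332y^2 − 48y^3 − 36x^3 − 18x^2 + 46x + 28)(−7 + 9x − 9y)    [combine like terms]
= 462x^2y − 594x^3y + 594x^2y^2 − 490xy + 630x^2y − 630xy^2 − 2100xy^2 + 2700x^2y^2 − 2700xy^3 − 224y + 288xy − 288y^2 + 2324y^2 − 2988xy^2 + 2988y^3 + 336y^3 − 432xy^3 + 432y^4 + 252x^3 − 324x^4 + 324x^3y + 126x^2 − 162x^3 + 162x^2y − 322x + 414x^2 − 414xy − 196 + 252x − 252y    [distributive law]
= 1254x^2y − 270x^3y + 3294x^2y^2 − 616xy − 5718xy^2 − 3132xy^3 − 476y + 2036y^2 + 3324y^3 + 432y^4 + 90x^3 − 324x^4 + 540x^2 − 70x − 196    [combine like terms]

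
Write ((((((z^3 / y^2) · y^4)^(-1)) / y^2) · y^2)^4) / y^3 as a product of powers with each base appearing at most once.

((((((z^3 / y^2) · y^4)^(-1)) / y^2) · y^2)^4) / y^3
= ((((((z^3 / y^2) · y^4)^(-1)) / y^2)^4) · ((y^2)^4)) / y^3    [power of a product]
= ((((((z^3 / y^2) · y^4)^(-1))^4) / ((y^2)^4)) · ((y^2)^4)) / y^3    [power of a quotient]
= (((((z^3 / y^2) · y^4)^(-4)) / ((y^2)^4)) · ((y^2)^4)) / y^3    [power of a power]
= (((((z^3 / y^2)^(-4)) · ((y^4)^(-4))) / ((y^2)^4)) · ((y^2)^4)) / y^3    [power of a product]
= ((((((z^3)^(-4)) / ((y^2)^(-4))) · ((y^4)^(-4))) / ((y^2)^4)) · ((y^2)^4)) / y^3    [power of a quotient]
= ((((z^(-12) / ((y^2)^(-4))) · ((y^4)^(-4))) / ((y^2)^4)) · ((y^2)^4)) / y^3    [power of a power]
= ((((z^(-12) / y^(-8)) · ((y^4)^(-4))) / ((y^2)^4)) · ((y^2)^4)) / y^3    [power of a power]
= ((((z^(-12) / y^(-8)) · y^(-16)) / ((y^2)^4)) · ((y^2)^4)) / y^3    [power of a power]
= ((((z^(-12) / y^(-8)) · y^(-16)) / y^8) · ((y^2)^4)) / y^3    [power of a power]
= ((((z^(-12) / y^(-8)) · y^(-16)) / y^8) · y^8) / y^3    [power of a power]
= y^(-11)z^(-12)    [quotient of powers; product of powers]

y^(-11)z^(-12)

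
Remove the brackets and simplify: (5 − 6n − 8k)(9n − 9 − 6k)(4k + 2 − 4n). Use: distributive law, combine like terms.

156kn + 378n − 504n² − 96k − 90 + 264k² − 72kn² + 216n³ − 336k²n + 192k³

(5 − 6n − 8k)(9n − 9 − 6k)(4k + 2 − 4n)
= (45n − 45 − 30k − 54n² + 54n + 36kn − 72kn + 72k + 48k²)(4k + 2 − 4n)    [distributive law]
= (99n − 45 + 42k − 54n² − 36kn + 48k²)(4k + 2 − 4n)    [combine like terms]
= 396kn + 198n − 396n² − 180k − 90 + 180n + 168k² + 84k − 168kn − 216kn² − 108n² + 216n³ − 144k²n − 72kn + 144kn² + 192k³ + 96k² − 192k²n    [distributive law]
= 156kn + 378n − 504n² − 96k − 90 + 264k² − 72kn² + 216n³ − 336k²n + 192k³    [combine like terms]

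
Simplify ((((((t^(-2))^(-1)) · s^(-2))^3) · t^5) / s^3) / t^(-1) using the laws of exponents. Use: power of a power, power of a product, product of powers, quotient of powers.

s^(-9)t^12

((((((t^(-2))^(-1)) · s^(-2))^3) · t^5) / s^3) / t^(-1)
= ((((((t^(-2))^(-1))^3) · ((s^(-2))^3)) · t^5) / s^3) / t^(-1)    [power of a product]
= (((((t^(-2))^(-3)) · ((s^(-2))^3)) · t^5) / s^3) / t^(-1)    [power of a power]
= (((t^6 · ((s^(-2))^3)) · t^5) / s^3) / t^(-1)    [power of a power]
= (((t^6 · s^(-6)) · t^5) / s^3) / t^(-1)    [power of a power]
= s^(-9)t^12    [quotient of powers; product of powers]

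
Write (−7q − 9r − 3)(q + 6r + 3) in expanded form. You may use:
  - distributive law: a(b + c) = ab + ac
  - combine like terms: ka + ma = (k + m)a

(−7q − 9r − 3)(q + 6r + 3)
= −7q² − 42qr − 21q − 9qr − 54r² − 27r − 3q − 18r − 9    [distributive law]
= −7q² − 51qr − 24q − 54r² − 45r − 9    [combine like terms]

−7q² − 51qr − 24q − 54r² − 45r − 9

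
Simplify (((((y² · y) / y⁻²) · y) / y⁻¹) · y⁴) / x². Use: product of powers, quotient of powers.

(((((y² · y) / y⁻²) · y) / y⁻¹) · y⁴) / x²
= ((((y³ / y⁻²) · y) / y⁻¹) · y⁴) / x²    [product of powers]
= (((y⁵ · y) / y⁻¹) · y⁴) / x²    [quotient of powers]
= ((y⁶ / y⁻¹) · y⁴) / x²    [product of powers]
= (y⁷ · y⁴) / x²    [quotient of powers]
= y¹¹ / x²    [product of powers]
= x⁻²y¹¹    [quotient of powers]

x⁻²y¹¹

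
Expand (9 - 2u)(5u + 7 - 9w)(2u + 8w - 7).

132u² - 40uw - 91u + 1071w - 441 - 648w² - 20u³ - 44u²w + 144uw²

(9 - 2u)(5u + 7 - 9w)(2u + 8w - 7)
= (45u + 63 - 81w - 10u² - 14u + 18uw)(2u + 8w - 7)    [distributive law]
= (31u + 63 - 81w - 10u² + 18uw)(2u + 8w - 7)    [combine like terms]
= 62u² + 248uw - 217u + 126u + 504w - 441 - 162uw - 648w² + 567w - 20u³ - 80u²w + 70u² + 36u²w + 144uw² - 126uw    [distributive law]
= 132u² - 40uw - 91u + 1071w - 441 - 648w² - 20u³ - 44u²w + 144uw²    [combine like terms]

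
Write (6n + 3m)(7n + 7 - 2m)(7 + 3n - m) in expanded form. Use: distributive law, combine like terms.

(6n + 3m)(7n + 7 - 2m)(7 + 3n - m)
= (42n^2 + 42n - 12mn + 21mn + 21m - 6m^2)(7 + 3n - m)    [distributive law]
= (42n^2 + 42n + 9mn + 21m - 6m^2)(7 + 3n - m)    [combine like terms]
= 294n^2 + 126n^3 - 42mn^2 + 294n + 126n^2 - 42mn + 63mn + 27mn^2 - 9m^2n + 147m + 63mn - 21m^2 - 42m^2 - 18m^2n + 6m^3    [distributive law]
= 420n^2 + 126n^3 - 15mn^2 + 294n + 84mn - 27m^2n + 147m - 63m^2 + 6m^3    [combine like terms]

420n^2 + 126n^3 - 15mn^2 + 294n + 84mn - 27m^2n + 147m - 63m^2 + 6m^3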